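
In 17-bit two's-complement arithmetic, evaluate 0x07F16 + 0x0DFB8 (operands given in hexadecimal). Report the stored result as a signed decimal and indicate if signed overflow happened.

0x07F16 = 00111111100010110 = 32534 (signed)
0x0DFB8 = 01101111110111000 = 57272 (signed)
  00111111100010110
+ 01101111110111000
= 10101111011001110
Result 10101111011001110: MSB = 1 → 89806 − 131072 = -41266.
Both addends are non-negative but the stored result is negative: signed overflow. The true value 32534 + 57272 = 89806 lies outside [-65536, 65535].

-41266; overflow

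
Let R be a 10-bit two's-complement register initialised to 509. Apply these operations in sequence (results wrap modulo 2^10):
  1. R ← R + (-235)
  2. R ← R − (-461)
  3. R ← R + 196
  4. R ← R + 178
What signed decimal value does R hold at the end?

Start: R = 509 = 0111111101.
R = 509 + (-235) = 274 = 0100010010
R = 274 − (-461) = 735; wraps to -289 = 1011011111
R = -289 + 196 = -93 = 1110100011
R = -93 + 178 = 85 = 0001010101

85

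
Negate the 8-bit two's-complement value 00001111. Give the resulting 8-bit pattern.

Invert: 11110000. Add 1: 11110001.
Check: 00001111 = 15, 11110001 = -15.

11110001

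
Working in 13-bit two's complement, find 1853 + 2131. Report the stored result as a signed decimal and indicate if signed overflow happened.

3984; no overflow

1853 → 0011100111101
2131 → 0100001010011
  0011100111101
+ 0100001010011
= 0111110010000
Result 0111110010000: MSB = 0 → value 3984.
Both addends are non-negative and so is the stored result: no signed overflow.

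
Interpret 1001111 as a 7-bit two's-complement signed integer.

MSB is 1, so the value is negative.
Unsigned reading: 79. Subtract 2^7 = 128: 79 − 128 = -49.

-49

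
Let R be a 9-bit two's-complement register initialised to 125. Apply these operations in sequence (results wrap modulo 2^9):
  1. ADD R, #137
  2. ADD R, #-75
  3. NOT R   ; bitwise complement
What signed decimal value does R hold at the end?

-188

Start: R = 125 = 001111101.
R = 125 + 137 = 262; wraps to -250 = 100000110
R = -250 + (-75) = -325; wraps to 187 = 010111011
R = NOT 010111011 = 101000100 = -188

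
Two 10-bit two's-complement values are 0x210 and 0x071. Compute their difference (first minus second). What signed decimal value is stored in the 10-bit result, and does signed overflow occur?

415; overflow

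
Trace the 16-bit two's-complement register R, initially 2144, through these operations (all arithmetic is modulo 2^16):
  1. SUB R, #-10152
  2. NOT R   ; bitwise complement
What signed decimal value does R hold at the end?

-12297

Start: R = 2144 = 0000100001100000.
R = 2144 − (-10152) = 12296 = 0011000000001000
R = NOT 0011000000001000 = 1100111111110111 = -12297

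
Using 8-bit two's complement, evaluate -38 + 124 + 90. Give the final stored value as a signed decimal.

-80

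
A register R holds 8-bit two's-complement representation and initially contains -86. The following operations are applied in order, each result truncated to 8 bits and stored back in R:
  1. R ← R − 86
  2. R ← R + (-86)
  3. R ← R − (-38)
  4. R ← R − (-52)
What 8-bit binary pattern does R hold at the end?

01011000

Start: R = -86 = 10101010.
R = -86 − 86 = -172; wraps to 84 = 01010100
R = 84 + (-86) = -2 = 11111110
R = -2 − (-38) = 36 = 00100100
R = 36 − (-52) = 88 = 01011000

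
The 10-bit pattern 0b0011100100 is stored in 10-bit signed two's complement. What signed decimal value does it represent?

228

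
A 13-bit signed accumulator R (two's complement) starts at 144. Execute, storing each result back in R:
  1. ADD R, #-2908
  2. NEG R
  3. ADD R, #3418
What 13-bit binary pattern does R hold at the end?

Start: R = 144 = 0000010010000.
R = 144 + (-2908) = -2764 = 1010100110100
R = −(-2764) = 2764 = 0101011001100
R = 2764 + 3418 = 6182; wraps to -2010 = 1100000100110

1100000100110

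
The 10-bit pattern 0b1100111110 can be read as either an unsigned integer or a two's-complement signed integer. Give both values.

Unsigned: 1100111110 = 830.
Signed: MSB=1 → 830 − 1024 = -194.

unsigned = 830, signed = -194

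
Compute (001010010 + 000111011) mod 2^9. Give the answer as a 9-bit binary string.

  001010010
+ 000111011
= 010001101

010001101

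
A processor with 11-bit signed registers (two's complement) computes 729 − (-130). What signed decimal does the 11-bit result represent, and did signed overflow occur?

859; no overflow

729 → 01011011001
-130 → 11101111110
Subtract via negate-and-add: invert 11101111110 + 1 = 00010000010 (i.e. 130).
  01011011001
+ 00010000010
= 01101011011
Result 01101011011: MSB = 0 → value 859.
Both addends (after negating the subtrahend) are non-negative and so is the stored result: no signed overflow.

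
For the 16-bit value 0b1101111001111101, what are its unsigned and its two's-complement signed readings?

unsigned = 56957, signed = -8579

Unsigned: 1101111001111101 = 56957.
Signed: MSB=1 → 56957 − 65536 = -8579.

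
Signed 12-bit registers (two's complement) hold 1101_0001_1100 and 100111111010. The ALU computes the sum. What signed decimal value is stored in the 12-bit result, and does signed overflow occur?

1814; overflow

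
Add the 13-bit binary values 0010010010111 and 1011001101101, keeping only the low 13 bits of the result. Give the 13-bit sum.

1101100000100

  0010010010111
+ 1011001101101
= 1101100000100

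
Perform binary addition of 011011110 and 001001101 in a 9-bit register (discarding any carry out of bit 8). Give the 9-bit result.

100101011

  011011110
+ 001001101
= 100101011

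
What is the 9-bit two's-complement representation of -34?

111011110

|-34| = 34 = 000100010 in 9 bits.
Invert the bits: 111011101. Add 1: 111011110.
Check: 111011110 reads as 478 − 512 = -34.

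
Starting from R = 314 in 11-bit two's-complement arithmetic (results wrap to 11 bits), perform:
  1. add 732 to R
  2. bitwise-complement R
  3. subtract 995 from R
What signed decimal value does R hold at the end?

6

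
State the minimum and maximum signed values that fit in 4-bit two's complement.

min = -8, max = 7

Minimum: −2^3 = -8.
Maximum: 2^3 − 1 = 7.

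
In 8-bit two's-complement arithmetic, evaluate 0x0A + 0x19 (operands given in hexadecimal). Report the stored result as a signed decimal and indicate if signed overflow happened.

35; no overflow

0x0A = 00001010 = 10 (signed)
0x19 = 00011001 = 25 (signed)
  00001010
+ 00011001
= 00100011
Result 00100011: MSB = 0 → value 35.
Both addends are non-negative and so is the stored result: no signed overflow.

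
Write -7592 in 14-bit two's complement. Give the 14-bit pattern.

|-7592| = 7592 = 01110110101000 in 14 bits.
Invert the bits: 10001001010111. Add 1: 10001001011000.

10001001011000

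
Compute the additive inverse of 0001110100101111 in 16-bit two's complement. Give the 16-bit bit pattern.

Invert: 1110001011010000. Add 1: 1110001011010001.

1110001011010001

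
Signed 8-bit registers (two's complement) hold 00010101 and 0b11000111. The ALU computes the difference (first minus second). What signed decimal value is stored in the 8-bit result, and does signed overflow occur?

78; no overflow

00010101 = 21 (signed)
0b11000111 → 11000111 = -57 (signed)
Subtract via negate-and-add: invert 11000111 + 1 = 00111001 (i.e. 57).
  00010101
+ 00111001
= 01001110
Result 01001110: MSB = 0 → value 78.
Both addends (after negating the subtrahend) are non-negative and so is the stored result: no signed overflow.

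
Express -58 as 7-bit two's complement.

1000110

|-58| = 58 = 0111010 in 7 bits.
Invert the bits: 1000101. Add 1: 1000110.
Check: 1000110 reads as 70 − 128 = -58.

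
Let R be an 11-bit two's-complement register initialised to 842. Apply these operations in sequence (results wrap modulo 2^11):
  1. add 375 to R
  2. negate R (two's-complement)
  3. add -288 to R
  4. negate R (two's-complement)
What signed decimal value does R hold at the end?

-543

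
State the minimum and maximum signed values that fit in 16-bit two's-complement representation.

Minimum: −2^15 = -32768.
Maximum: 2^15 − 1 = 32767.

min = -32768, max = 32767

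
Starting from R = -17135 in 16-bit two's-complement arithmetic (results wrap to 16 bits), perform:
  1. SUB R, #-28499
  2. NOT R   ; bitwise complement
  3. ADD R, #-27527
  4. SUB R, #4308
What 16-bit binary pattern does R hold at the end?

Start: R = -17135 = 1011110100010001.
R = -17135 − (-28499) = 11364 = 0010110001100100
R = NOT 0010110001100100 = 1101001110011011 = -11365
R = -11365 + (-27527) = -38892; wraps to 26644 = 0110100000010100
R = 26644 − 4308 = 22336 = 0101011101000000

0101011101000000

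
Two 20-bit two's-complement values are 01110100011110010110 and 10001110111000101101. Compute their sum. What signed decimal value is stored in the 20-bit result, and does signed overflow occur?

01110100011110010110 = 477078 (signed)
10001110111000101101 = -463315 (signed)
  01110100011110010110
+ 10001110111000101101
= 00000011010111000011  (discard carry-out 1)
Result 00000011010111000011: MSB = 0 → value 13763.
Addends have opposite signs, so signed overflow cannot occur.

13763; no overflow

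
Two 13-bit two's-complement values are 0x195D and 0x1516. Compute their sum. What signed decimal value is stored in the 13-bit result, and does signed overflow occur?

3699; overflow

0x195D = 1100101011101 = -1699 (signed)
0x1516 = 1010100010110 = -2794 (signed)
  1100101011101
+ 1010100010110
= 0111001110011  (discard carry-out 1)
Result 0111001110011: MSB = 0 → value 3699.
Both addends are negative but the stored result is non-negative: signed overflow. The true value -1699 + (-2794) = -4493 lies outside [-4096, 4095].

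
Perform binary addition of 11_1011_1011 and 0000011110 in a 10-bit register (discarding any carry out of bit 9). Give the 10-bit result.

1111011001

  1110111011
+ 0000011110
= 1111011001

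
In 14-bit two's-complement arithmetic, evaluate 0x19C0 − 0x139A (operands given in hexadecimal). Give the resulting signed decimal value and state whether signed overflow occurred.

1574; no overflow

0x19C0 = 01100111000000 = 6592 (signed)
0x139A = 01001110011010 = 5018 (signed)
Subtract via negate-and-add: invert 01001110011010 + 1 = 10110001100110 (i.e. -5018).
  01100111000000
+ 10110001100110
= 00011000100110  (discard carry-out 1)
Result 00011000100110: MSB = 0 → value 1574.
Addends (after negating the subtrahend) have opposite signs, so signed overflow cannot occur.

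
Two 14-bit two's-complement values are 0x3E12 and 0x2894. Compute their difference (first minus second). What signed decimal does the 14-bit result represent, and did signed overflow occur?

5502; no overflow

0x3E12 = 11111000010010 = -494 (signed)
0x2894 = 10100010010100 = -5996 (signed)
Subtract via negate-and-add: invert 10100010010100 + 1 = 01011101101100 (i.e. 5996).
  11111000010010
+ 01011101101100
= 01010101111110  (discard carry-out 1)
Result 01010101111110: MSB = 0 → value 5502.
Addends (after negating the subtrahend) have opposite signs, so signed overflow cannot occur.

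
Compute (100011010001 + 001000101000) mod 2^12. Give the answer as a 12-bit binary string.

101011111001

  100011010001
+ 001000101000
= 101011111001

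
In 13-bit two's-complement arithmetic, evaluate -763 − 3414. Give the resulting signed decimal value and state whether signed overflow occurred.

-763 → 1110100000101
3414 → 0110101010110
Subtract via negate-and-add: invert 0110101010110 + 1 = 1001010101010 (i.e. -3414).
  1110100000101
+ 1001010101010
= 0111110101111  (discard carry-out 1)
Result 0111110101111: MSB = 0 → value 4015.
Both addends (after negating the subtrahend) are negative but the stored result is non-negative: signed overflow. The true value -763 − 3414 = -4177 lies outside [-4096, 4095].

4015; overflow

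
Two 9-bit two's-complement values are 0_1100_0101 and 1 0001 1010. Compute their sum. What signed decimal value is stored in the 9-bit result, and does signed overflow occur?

0_1100_0101 → 011000101 = 197 (signed)
1 0001 1010 → 100011010 = -230 (signed)
  011000101
+ 100011010
= 111011111
Result 111011111: MSB = 1 → 479 − 512 = -33.
Addends have opposite signs, so signed overflow cannot occur.

-33; no overflow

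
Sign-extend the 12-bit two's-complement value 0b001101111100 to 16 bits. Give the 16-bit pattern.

0000001101111100

MSB of 001101111100 is 0; replicate it into the new high bits.
0000|001101111100 → 0000001101111100 (still 892).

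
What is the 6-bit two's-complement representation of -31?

100001

|-31| = 31 = 011111 in 6 bits.
Invert the bits: 100000. Add 1: 100001.
Check: 100001 reads as 33 − 64 = -31.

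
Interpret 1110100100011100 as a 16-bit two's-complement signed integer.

-5860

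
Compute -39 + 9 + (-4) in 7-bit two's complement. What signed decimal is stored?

-34

-39 + 9 = -30 (1100010)
-30 + (-4) = -34 (1011110)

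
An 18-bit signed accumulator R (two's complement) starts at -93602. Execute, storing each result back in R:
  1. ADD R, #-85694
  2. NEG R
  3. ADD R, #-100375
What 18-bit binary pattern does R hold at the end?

Start: R = -93602 = 101001001001011110.
R = -93602 + (-85694) = -179296; wraps to 82848 = 010100001110100000
R = −(82848) = -82848 = 101011110001100000
R = -82848 + (-100375) = -183223; wraps to 78921 = 010011010001001001

010011010001001001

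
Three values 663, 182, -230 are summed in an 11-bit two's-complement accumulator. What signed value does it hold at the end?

615

663 + 182 = 845 (01101001101)
845 + (-230) = 615 (01001100111)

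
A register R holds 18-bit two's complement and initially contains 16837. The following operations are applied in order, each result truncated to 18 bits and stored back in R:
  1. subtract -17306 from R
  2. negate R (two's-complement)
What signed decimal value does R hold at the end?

-34143

Start: R = 16837 = 000100000111000101.
R = 16837 − (-17306) = 34143 = 001000010101011111
R = −(34143) = -34143 = 110111101010100001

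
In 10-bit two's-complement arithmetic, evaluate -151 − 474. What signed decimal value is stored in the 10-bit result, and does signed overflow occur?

399; overflow

-151 → 1101101001
474 → 0111011010
Subtract via negate-and-add: invert 0111011010 + 1 = 1000100110 (i.e. -474).
  1101101001
+ 1000100110
= 0110001111  (discard carry-out 1)
Result 0110001111: MSB = 0 → value 399.
Both addends (after negating the subtrahend) are negative but the stored result is non-negative: signed overflow. The true value -151 − 474 = -625 lies outside [-512, 511].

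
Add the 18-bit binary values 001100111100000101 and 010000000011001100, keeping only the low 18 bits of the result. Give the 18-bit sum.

  001100111100000101
+ 010000000011001100
= 011100111111010001

011100111111010001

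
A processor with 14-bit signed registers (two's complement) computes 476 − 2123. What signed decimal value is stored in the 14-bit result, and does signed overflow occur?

476 → 00000111011100
2123 → 00100001001011
Subtract via negate-and-add: invert 00100001001011 + 1 = 11011110110101 (i.e. -2123).
  00000111011100
+ 11011110110101
= 11100110010001
Result 11100110010001: MSB = 1 → 14737 − 16384 = -1647.
Addends (after negating the subtrahend) have opposite signs, so signed overflow cannot occur.

-1647; no overflow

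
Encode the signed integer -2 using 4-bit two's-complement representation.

1110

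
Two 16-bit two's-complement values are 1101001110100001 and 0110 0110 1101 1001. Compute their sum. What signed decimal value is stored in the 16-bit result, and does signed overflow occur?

14970; no overflow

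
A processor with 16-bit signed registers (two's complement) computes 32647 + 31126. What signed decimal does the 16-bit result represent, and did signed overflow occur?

-1763; overflow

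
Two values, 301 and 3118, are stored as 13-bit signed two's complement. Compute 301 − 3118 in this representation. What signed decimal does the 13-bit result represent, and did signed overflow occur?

301 → 0000100101101
3118 → 0110000101110
Subtract via negate-and-add: invert 0110000101110 + 1 = 1001111010010 (i.e. -3118).
  0000100101101
+ 1001111010010
= 1010011111111
Result 1010011111111: MSB = 1 → 5375 − 8192 = -2817.
Addends (after negating the subtrahend) have opposite signs, so signed overflow cannot occur.

-2817; no overflow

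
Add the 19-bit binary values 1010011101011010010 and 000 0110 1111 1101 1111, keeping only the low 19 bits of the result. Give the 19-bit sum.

  1010011101011010010
+ 0000110111111011111
= 1011010101010110001

1011010101010110001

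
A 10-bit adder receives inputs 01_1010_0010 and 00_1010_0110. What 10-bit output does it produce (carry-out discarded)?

  0110100010
+ 0010100110
= 1001001000

1001001000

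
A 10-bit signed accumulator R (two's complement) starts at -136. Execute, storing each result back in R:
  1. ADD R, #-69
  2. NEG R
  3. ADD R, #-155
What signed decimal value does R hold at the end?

50

Start: R = -136 = 1101111000.
R = -136 + (-69) = -205 = 1100110011
R = −(-205) = 205 = 0011001101
R = 205 + (-155) = 50 = 0000110010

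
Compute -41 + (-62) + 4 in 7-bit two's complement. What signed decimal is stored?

-41 + (-62) = -103 → wraps to 25 (0011001)
25 + 4 = 29 (0011101)

29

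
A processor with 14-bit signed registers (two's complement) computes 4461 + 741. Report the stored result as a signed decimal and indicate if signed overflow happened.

4461 → 01000101101101
741 → 00001011100101
  01000101101101
+ 00001011100101
= 01010001010010
Result 01010001010010: MSB = 0 → value 5202.
Both addends are non-negative and so is the stored result: no signed overflow.

5202; no overflow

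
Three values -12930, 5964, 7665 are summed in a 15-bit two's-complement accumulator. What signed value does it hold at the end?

699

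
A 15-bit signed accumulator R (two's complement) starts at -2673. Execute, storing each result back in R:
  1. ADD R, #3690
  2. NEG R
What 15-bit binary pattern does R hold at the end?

111110000000111

Start: R = -2673 = 111010110001111.
R = -2673 + 3690 = 1017 = 000001111111001
R = −(1017) = -1017 = 111110000000111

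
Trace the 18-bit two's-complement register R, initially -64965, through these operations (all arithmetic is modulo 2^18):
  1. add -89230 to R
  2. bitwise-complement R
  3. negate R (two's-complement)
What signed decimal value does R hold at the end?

107950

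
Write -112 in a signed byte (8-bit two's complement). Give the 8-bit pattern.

10010000

|-112| = 112 = 01110000 in 8 bits.
Invert the bits: 10001111. Add 1: 10010000.
Check: 10010000 reads as 144 − 256 = -112.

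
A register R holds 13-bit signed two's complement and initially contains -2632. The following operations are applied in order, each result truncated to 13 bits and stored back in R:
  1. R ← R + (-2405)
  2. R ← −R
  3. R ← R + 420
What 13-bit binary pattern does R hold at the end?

1010101010001

Start: R = -2632 = 1010110111000.
R = -2632 + (-2405) = -5037; wraps to 3155 = 0110001010011
R = −(3155) = -3155 = 1001110101101
R = -3155 + 420 = -2735 = 1010101010001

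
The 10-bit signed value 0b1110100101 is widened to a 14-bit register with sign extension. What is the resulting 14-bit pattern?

11111110100101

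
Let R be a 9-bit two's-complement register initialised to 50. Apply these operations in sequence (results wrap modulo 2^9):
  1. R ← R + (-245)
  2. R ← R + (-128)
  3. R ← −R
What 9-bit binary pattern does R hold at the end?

Start: R = 50 = 000110010.
R = 50 + (-245) = -195 = 100111101
R = -195 + (-128) = -323; wraps to 189 = 010111101
R = −(189) = -189 = 101000011

101000011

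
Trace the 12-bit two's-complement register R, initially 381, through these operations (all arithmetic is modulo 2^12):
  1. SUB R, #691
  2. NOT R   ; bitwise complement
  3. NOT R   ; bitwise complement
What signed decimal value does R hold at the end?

-310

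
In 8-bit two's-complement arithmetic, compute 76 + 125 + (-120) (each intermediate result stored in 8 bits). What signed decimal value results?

76 + 125 = 201 → wraps to -55 (11001001)
-55 + (-120) = -175 → wraps to 81 (01010001)

81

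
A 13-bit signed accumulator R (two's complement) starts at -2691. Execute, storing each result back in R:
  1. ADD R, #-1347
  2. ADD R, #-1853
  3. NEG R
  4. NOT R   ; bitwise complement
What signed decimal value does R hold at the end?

2300

Start: R = -2691 = 1010101111101.
R = -2691 + (-1347) = -4038 = 1000000111010
R = -4038 + (-1853) = -5891; wraps to 2301 = 0100011111101
R = −(2301) = -2301 = 1011100000011
R = NOT 1011100000011 = 0100011111100 = 2300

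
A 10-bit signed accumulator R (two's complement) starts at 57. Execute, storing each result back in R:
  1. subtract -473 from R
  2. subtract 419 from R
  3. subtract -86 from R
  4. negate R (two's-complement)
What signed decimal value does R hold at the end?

Start: R = 57 = 0000111001.
R = 57 − (-473) = 530; wraps to -494 = 1000010010
R = -494 − 419 = -913; wraps to 111 = 0001101111
R = 111 − (-86) = 197 = 0011000101
R = −(197) = -197 = 1100111011

-197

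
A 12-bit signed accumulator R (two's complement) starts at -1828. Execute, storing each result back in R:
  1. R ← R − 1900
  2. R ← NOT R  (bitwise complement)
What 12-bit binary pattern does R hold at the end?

111010001111

Start: R = -1828 = 100011011100.
R = -1828 − 1900 = -3728; wraps to 368 = 000101110000
R = NOT 000101110000 = 111010001111 = -369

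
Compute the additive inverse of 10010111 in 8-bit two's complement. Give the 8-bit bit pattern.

01101001

Invert: 01101000. Add 1: 01101001.
Check: 10010111 = -105, 01101001 = 105.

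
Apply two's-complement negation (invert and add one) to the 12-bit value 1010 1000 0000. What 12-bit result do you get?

010110000000

Invert: 010101111111. Add 1: 010110000000.
Check: 101010000000 = -1408, 010110000000 = 1408.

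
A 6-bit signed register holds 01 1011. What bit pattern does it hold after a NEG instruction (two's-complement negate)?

100101

Invert: 100100. Add 1: 100101.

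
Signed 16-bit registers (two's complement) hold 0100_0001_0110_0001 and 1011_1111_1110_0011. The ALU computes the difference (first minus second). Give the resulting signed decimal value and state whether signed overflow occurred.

-32386; overflow

0100_0001_0110_0001 → 0100000101100001 = 16737 (signed)
1011_1111_1110_0011 → 1011111111100011 = -16413 (signed)
Subtract via negate-and-add: invert 1011111111100011 + 1 = 0100000000011101 (i.e. 16413).
  0100000101100001
+ 0100000000011101
= 1000000101111110
Result 1000000101111110: MSB = 1 → 33150 − 65536 = -32386.
Both addends (after negating the subtrahend) are non-negative but the stored result is negative: signed overflow. The true value 16737 − (-16413) = 33150 lies outside [-32768, 32767].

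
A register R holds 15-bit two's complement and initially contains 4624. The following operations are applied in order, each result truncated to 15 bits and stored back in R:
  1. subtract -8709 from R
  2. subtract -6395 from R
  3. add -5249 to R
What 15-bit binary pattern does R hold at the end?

011100010001111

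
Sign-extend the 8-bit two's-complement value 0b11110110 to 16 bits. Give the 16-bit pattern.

1111111111110110

MSB of 11110110 is 1; replicate it into the new high bits.
11111111|11110110 → 1111111111110110 (still -10).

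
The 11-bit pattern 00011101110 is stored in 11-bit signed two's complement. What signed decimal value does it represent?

238

MSB is 0, so the value is non-negative: 00011101110 = 238.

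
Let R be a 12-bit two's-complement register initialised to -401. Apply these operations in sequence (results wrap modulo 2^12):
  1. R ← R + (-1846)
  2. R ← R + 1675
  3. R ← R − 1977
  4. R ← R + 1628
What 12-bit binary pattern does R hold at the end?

110001100111

Start: R = -401 = 111001101111.
R = -401 + (-1846) = -2247; wraps to 1849 = 011100111001
R = 1849 + 1675 = 3524; wraps to -572 = 110111000100
R = -572 − 1977 = -2549; wraps to 1547 = 011000001011
R = 1547 + 1628 = 3175; wraps to -921 = 110001100111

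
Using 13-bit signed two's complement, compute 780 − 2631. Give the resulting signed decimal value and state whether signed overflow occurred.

780 → 0001100001100
2631 → 0101001000111
Subtract via negate-and-add: invert 0101001000111 + 1 = 1010110111001 (i.e. -2631).
  0001100001100
+ 1010110111001
= 1100011000101
Result 1100011000101: MSB = 1 → 6341 − 8192 = -1851.
Addends (after negating the subtrahend) have opposite signs, so signed overflow cannot occur.

-1851; no overflow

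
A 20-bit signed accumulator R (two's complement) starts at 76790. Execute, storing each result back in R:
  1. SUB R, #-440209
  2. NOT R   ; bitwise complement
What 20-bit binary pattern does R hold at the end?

10000001110001111000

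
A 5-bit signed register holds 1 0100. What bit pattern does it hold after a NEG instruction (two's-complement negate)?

01100

Invert: 01011. Add 1: 01100.
Check: 10100 = -12, 01100 = 12.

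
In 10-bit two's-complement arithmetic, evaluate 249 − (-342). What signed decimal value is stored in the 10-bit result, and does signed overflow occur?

249 → 0011111001
-342 → 1010101010
Subtract via negate-and-add: invert 1010101010 + 1 = 0101010110 (i.e. 342).
  0011111001
+ 0101010110
= 1001001111
Result 1001001111: MSB = 1 → 591 − 1024 = -433.
Both addends (after negating the subtrahend) are non-negative but the stored result is negative: signed overflow. The true value 249 − (-342) = 591 lies outside [-512, 511].

-433; overflow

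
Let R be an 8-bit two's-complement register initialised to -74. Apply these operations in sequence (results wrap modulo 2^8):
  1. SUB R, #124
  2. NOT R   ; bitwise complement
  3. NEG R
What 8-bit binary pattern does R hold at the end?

Start: R = -74 = 10110110.
R = -74 − 124 = -198; wraps to 58 = 00111010
R = NOT 00111010 = 11000101 = -59
R = −(-59) = 59 = 00111011

00111011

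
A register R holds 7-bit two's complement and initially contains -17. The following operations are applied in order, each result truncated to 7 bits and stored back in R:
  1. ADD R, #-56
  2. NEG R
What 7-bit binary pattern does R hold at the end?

1001001

Start: R = -17 = 1101111.
R = -17 + (-56) = -73; wraps to 55 = 0110111
R = −(55) = -55 = 1001001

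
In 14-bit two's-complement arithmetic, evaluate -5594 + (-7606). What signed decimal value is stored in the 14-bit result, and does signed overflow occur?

3184; overflow

-5594 → 10101000100110
-7606 → 10001001001010
  10101000100110
+ 10001001001010
= 00110001110000  (discard carry-out 1)
Result 00110001110000: MSB = 0 → value 3184.
Both addends are negative but the stored result is non-negative: signed overflow. The true value -5594 + (-7606) = -13200 lies outside [-8192, 8191].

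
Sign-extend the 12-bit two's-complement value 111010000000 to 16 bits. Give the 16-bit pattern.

MSB of 111010000000 is 1; replicate it into the new high bits.
1111|111010000000 → 1111111010000000 (still -384).

1111111010000000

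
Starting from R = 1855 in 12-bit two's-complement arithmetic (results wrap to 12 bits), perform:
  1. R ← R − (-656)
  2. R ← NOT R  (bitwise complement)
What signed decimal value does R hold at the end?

Start: R = 1855 = 011100111111.
R = 1855 − (-656) = 2511; wraps to -1585 = 100111001111
R = NOT 100111001111 = 011000110000 = 1584

1584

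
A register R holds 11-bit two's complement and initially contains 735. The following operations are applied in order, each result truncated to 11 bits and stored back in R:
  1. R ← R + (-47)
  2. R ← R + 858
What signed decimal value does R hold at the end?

Start: R = 735 = 01011011111.
R = 735 + (-47) = 688 = 01010110000
R = 688 + 858 = 1546; wraps to -502 = 11000001010

-502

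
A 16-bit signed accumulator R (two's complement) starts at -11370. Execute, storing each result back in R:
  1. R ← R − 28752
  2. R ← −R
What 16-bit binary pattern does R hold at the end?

1001110010111010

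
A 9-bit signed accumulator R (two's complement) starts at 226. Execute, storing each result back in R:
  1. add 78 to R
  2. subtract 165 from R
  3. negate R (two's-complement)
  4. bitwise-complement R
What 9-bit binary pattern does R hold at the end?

010001010

Start: R = 226 = 011100010.
R = 226 + 78 = 304; wraps to -208 = 100110000
R = -208 − 165 = -373; wraps to 139 = 010001011
R = −(139) = -139 = 101110101
R = NOT 101110101 = 010001010 = 138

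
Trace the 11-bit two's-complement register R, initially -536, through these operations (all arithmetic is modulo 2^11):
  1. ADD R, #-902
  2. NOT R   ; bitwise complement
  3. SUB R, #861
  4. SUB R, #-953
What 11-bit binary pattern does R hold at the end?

10111111001

Start: R = -536 = 10111101000.
R = -536 + (-902) = -1438; wraps to 610 = 01001100010
R = NOT 01001100010 = 10110011101 = -611
R = -611 − 861 = -1472; wraps to 576 = 01001000000
R = 576 − (-953) = 1529; wraps to -519 = 10111111001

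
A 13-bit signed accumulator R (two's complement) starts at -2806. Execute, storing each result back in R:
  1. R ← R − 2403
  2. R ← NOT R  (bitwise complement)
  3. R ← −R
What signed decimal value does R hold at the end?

Start: R = -2806 = 1010100001010.
R = -2806 − 2403 = -5209; wraps to 2983 = 0101110100111
R = NOT 0101110100111 = 1010001011000 = -2984
R = −(-2984) = 2984 = 0101110101000

2984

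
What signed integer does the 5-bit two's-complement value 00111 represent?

7

MSB is 0, so the value is non-negative: 00111 = 7.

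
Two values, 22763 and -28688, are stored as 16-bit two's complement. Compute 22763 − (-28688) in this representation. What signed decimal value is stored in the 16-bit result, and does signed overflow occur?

-14085; overflow

22763 → 0101100011101011
-28688 → 1000111111110000
Subtract via negate-and-add: invert 1000111111110000 + 1 = 0111000000010000 (i.e. 28688).
  0101100011101011
+ 0111000000010000
= 1100100011111011
Result 1100100011111011: MSB = 1 → 51451 − 65536 = -14085.
Both addends (after negating the subtrahend) are non-negative but the stored result is negative: signed overflow. The true value 22763 − (-28688) = 51451 lies outside [-32768, 32767].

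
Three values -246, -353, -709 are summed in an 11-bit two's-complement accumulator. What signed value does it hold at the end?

740

-246 + (-353) = -599 (10110101001)
-599 + (-709) = -1308 → wraps to 740 (01011100100)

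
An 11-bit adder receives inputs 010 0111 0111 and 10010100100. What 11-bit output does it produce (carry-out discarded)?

11100011011

  01001110111
+ 10010100100
= 11100011011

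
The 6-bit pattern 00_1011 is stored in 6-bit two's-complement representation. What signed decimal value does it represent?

MSB is 0, so the value is non-negative: 001011 = 11.

11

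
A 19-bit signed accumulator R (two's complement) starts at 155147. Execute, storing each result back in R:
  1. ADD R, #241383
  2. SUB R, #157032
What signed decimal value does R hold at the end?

Start: R = 155147 = 0100101111000001011.
R = 155147 + 241383 = 396530; wraps to -127758 = 1100000110011110010
R = -127758 − 157032 = -284790; wraps to 239498 = 0111010011110001010

239498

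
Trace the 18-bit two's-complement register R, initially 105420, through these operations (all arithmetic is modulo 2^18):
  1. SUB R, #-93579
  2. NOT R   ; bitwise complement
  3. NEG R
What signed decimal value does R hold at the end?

-63144

Start: R = 105420 = 011001101111001100.
R = 105420 − (-93579) = 198999; wraps to -63145 = 110000100101010111
R = NOT 110000100101010111 = 001111011010101000 = 63144
R = −(63144) = -63144 = 110000100101011000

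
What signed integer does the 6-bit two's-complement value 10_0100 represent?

MSB is 1, so the value is negative.
Unsigned reading: 36. Subtract 2^6 = 64: 36 − 64 = -28.

-28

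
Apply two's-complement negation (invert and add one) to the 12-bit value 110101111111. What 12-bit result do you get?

001010000001

Invert: 001010000000. Add 1: 001010000001.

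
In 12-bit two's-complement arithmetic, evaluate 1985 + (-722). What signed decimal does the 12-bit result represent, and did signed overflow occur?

1263; no overflow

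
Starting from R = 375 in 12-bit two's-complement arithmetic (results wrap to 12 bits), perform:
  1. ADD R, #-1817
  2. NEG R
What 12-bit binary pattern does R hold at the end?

Start: R = 375 = 000101110111.
R = 375 + (-1817) = -1442 = 101001011110
R = −(-1442) = 1442 = 010110100010

010110100010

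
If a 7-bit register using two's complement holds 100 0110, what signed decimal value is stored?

MSB is 1, so the value is negative.
Unsigned reading: 70. Subtract 2^7 = 128: 70 − 128 = -58.

-58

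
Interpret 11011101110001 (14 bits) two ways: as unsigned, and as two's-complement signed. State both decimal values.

unsigned = 14193, signed = -2191

Unsigned: 11011101110001 = 14193.
Signed: MSB=1 → 14193 − 16384 = -2191.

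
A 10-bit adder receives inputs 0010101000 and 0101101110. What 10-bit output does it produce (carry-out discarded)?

  0010101000
+ 0101101110
= 1000010110

1000010110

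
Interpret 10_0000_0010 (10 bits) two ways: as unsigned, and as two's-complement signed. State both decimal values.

Unsigned: 1000000010 = 514.
Signed: MSB=1 → 514 − 1024 = -510.

unsigned = 514, signed = -510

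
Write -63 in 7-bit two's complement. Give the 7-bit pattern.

|-63| = 63 = 0111111 in 7 bits.
Invert the bits: 1000000. Add 1: 1000001.

1000001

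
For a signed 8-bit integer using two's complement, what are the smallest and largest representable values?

min = -128, max = 127

Minimum: −2^7 = -128.
Maximum: 2^7 − 1 = 127.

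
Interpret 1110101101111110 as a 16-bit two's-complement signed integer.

MSB is 1, so the value is negative.
Unsigned reading: 60286. Subtract 2^16 = 65536: 60286 − 65536 = -5250.

-5250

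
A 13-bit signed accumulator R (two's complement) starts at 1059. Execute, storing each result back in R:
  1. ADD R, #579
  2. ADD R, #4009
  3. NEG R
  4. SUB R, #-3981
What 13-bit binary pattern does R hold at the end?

Start: R = 1059 = 0010000100011.
R = 1059 + 579 = 1638 = 0011001100110
R = 1638 + 4009 = 5647; wraps to -2545 = 1011000001111
R = −(-2545) = 2545 = 0100111110001
R = 2545 − (-3981) = 6526; wraps to -1666 = 1100101111110

1100101111110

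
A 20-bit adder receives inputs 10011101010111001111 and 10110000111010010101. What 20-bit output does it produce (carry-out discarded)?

01001110010001100100

  10011101010111001111
+ 10110000111010010101
= 01001110010001100100  (discard carry-out 1)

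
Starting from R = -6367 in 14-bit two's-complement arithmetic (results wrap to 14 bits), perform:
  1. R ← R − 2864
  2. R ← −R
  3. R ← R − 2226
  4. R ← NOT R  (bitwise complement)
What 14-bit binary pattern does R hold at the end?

Start: R = -6367 = 10011100100001.
R = -6367 − 2864 = -9231; wraps to 7153 = 01101111110001
R = −(7153) = -7153 = 10010000001111
R = -7153 − 2226 = -9379; wraps to 7005 = 01101101011101
R = NOT 01101101011101 = 10010010100010 = -7006

10010010100010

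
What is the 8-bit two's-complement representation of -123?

|-123| = 123 = 01111011 in 8 bits.
Invert the bits: 10000100. Add 1: 10000101.

10000101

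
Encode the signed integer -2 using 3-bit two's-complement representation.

|-2| = 2 = 010 in 3 bits.
Invert the bits: 101. Add 1: 110.
Check: 110 reads as 6 − 8 = -2.

110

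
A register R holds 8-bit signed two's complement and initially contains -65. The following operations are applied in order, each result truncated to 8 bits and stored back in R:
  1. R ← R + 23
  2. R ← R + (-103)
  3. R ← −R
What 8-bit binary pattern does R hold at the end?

Start: R = -65 = 10111111.
R = -65 + 23 = -42 = 11010110
R = -42 + (-103) = -145; wraps to 111 = 01101111
R = −(111) = -111 = 10010001

10010001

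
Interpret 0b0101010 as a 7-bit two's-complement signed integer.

42

MSB is 0, so the value is non-negative: 0101010 = 42.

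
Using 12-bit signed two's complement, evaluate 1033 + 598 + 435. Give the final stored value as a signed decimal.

-2030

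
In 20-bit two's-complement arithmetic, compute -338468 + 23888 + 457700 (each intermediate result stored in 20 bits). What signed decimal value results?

-338468 + 23888 = -314580 (10110011001100101100)
-314580 + 457700 = 143120 (00100010111100010000)

143120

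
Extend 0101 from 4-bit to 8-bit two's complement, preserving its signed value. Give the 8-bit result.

00000101

MSB of 0101 is 0; replicate it into the new high bits.
0000|0101 → 00000101 (still 5).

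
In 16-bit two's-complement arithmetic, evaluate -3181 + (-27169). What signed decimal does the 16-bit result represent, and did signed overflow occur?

-3181 → 1111001110010011
-27169 → 1001010111011111
  1111001110010011
+ 1001010111011111
= 1000100101110010  (discard carry-out 1)
Result 1000100101110010: MSB = 1 → 35186 − 65536 = -30350.
Both addends are negative and so is the stored result: no signed overflow.

-30350; no overflow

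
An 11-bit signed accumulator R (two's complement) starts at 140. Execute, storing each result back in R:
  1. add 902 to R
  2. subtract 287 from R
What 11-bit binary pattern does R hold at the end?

01011110011

Start: R = 140 = 00010001100.
R = 140 + 902 = 1042; wraps to -1006 = 10000010010
R = -1006 − 287 = -1293; wraps to 755 = 01011110011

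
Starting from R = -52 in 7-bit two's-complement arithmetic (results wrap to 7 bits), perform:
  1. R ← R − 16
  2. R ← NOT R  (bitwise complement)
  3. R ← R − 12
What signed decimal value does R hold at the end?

55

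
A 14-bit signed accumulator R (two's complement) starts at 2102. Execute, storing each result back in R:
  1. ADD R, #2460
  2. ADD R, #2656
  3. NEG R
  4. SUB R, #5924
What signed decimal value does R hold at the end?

3242

Start: R = 2102 = 00100000110110.
R = 2102 + 2460 = 4562 = 01000111010010
R = 4562 + 2656 = 7218 = 01110000110010
R = −(7218) = -7218 = 10001111001110
R = -7218 − 5924 = -13142; wraps to 3242 = 00110010101010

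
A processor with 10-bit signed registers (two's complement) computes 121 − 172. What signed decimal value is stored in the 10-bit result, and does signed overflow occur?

121 → 0001111001
172 → 0010101100
Subtract via negate-and-add: invert 0010101100 + 1 = 1101010100 (i.e. -172).
  0001111001
+ 1101010100
= 1111001101
Result 1111001101: MSB = 1 → 973 − 1024 = -51.
Addends (after negating the subtrahend) have opposite signs, so signed overflow cannot occur.

-51; no overflow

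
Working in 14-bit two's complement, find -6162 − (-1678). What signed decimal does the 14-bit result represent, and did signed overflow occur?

-6162 → 10011111101110
-1678 → 11100101110010
Subtract via negate-and-add: invert 11100101110010 + 1 = 00011010001110 (i.e. 1678).
  10011111101110
+ 00011010001110
= 10111001111100
Result 10111001111100: MSB = 1 → 11900 − 16384 = -4484.
Addends (after negating the subtrahend) have opposite signs, so signed overflow cannot occur.

-4484; no overflow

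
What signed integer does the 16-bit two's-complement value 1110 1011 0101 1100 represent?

MSB is 1, so the value is negative.
Invert: 0001010010100011. Add 1: 0001010010100100 = 5284. So the value is −5284.

-5284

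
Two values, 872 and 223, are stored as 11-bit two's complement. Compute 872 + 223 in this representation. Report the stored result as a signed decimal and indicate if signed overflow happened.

872 → 01101101000
223 → 00011011111
  01101101000
+ 00011011111
= 10001000111
Result 10001000111: MSB = 1 → 1095 − 2048 = -953.
Both addends are non-negative but the stored result is negative: signed overflow. The true value 872 + 223 = 1095 lies outside [-1024, 1023].

-953; overflow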